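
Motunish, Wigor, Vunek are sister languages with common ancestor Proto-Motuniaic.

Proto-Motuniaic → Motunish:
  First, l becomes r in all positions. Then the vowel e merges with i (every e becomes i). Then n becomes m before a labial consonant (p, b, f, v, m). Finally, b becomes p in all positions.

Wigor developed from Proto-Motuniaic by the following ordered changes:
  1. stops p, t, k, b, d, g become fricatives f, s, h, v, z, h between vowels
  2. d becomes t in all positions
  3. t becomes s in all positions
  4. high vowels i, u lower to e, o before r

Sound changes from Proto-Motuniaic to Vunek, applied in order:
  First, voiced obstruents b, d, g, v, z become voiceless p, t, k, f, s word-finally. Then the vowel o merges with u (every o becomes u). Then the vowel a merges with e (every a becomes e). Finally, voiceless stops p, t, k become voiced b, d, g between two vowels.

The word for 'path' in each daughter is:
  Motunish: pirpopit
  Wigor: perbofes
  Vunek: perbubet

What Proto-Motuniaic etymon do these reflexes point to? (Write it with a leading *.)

*perbopet

Position 8: Motunish has t, Wigor has s, Vunek has t. Motunish preserves t here (none of its changes turn any other segment into t), so the proto-segment is *t.
Position 2: Motunish has i, Wigor has e, Vunek has e. Taking the neighbouring segments as reconstructed: Motunish i could go back to *e or *i; Wigor e could go back to *e or *i; Vunek e could go back to *a or *e — the one source consistent with every daughter is *e.
Position 4: Motunish has p, Wigor has b, Vunek has b. Wigor preserves b here (none of its changes turn any other segment into b), so the proto-segment is *b.
This points to *perbopet. Verify forward in each daughter:
Motunish: *perbopet > pirbopit > pirpopit  (by vowel merger, unconditioned shift)
Wigor: start from *perbopet.
  rule 1 (intervocalic lenition): perbopet → perbofet
  rule 2: no change — perbofet
  rule 3 (unconditioned shift): perbofet → perbofes
  rule 4: no change — perbofes
  ⇒ Wigor perbofes
Vunek: *perbopet > perbupet > perbubet  (by vowel merger, intervocalic voicing)
Only *perbopet yields all of Motunish pirpopit, Wigor perbofes, Vunek perbubet.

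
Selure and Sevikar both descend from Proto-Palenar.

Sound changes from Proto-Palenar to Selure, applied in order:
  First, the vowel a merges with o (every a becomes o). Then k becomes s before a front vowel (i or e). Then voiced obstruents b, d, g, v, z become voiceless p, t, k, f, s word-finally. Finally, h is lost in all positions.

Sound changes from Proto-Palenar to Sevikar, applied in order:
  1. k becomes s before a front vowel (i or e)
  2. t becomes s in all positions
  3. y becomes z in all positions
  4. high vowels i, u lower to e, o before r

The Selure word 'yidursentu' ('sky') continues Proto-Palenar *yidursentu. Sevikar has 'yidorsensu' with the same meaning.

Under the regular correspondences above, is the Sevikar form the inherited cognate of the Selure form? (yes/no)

no

Derive the expected Sevikar reflex of *yidursentu:
Sevikar: start from *yidursentu.
  rule 1: no change — yidursentu
  rule 2 (unconditioned shift): yidursentu → yidursensu
  rule 3 (unconditioned shift): yidursensu → zidursensu
  rule 4 (pre-rhotic lowering): zidursensu → zidorsensu
  ⇒ Sevikar zidorsensu
The regular Sevikar reflex would be 'zidorsensu', but the attested form is 'yidorsensu'. The correspondence is irregular, so they are not cognates (the Sevikar form has a different source).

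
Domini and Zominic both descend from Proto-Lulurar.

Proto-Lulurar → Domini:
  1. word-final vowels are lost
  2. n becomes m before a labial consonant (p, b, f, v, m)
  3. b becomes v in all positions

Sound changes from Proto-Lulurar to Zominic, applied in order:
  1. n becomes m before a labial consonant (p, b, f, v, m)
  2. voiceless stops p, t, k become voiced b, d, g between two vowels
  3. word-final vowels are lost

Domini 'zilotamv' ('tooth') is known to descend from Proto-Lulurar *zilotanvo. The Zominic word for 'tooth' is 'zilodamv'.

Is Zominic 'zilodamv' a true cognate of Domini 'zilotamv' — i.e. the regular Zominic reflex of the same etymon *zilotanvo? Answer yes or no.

yes

Derive the expected Zominic reflex of *zilotanvo:
Zominic: *zilotanvo > zilotamvo > zilodamvo > zilodamv  (by nasal place assimilation, intervocalic voicing, apocope)
Zominic 'zilodamv' matches the regular reflex exactly, so the pair is cognate.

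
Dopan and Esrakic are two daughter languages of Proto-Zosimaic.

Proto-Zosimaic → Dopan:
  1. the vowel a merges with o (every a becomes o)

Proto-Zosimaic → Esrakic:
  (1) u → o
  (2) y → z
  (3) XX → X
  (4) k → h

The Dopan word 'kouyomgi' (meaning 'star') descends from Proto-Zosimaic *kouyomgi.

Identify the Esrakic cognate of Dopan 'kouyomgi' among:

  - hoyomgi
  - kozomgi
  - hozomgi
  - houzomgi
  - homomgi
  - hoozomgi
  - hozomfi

Esrakic: start from *kouyomgi.
  rule 1 (vowel merger): kouyomgi → kooyomgi
  rule 2 (unconditioned shift): kooyomgi → koozomgi
  rule 3 (degemination): koozomgi → kozomgi
  rule 4 (unconditioned shift): kozomgi → hozomgi
  ⇒ Esrakic hozomgi
The other candidates each miss or misapply at least one Esrakic change.

hozomgi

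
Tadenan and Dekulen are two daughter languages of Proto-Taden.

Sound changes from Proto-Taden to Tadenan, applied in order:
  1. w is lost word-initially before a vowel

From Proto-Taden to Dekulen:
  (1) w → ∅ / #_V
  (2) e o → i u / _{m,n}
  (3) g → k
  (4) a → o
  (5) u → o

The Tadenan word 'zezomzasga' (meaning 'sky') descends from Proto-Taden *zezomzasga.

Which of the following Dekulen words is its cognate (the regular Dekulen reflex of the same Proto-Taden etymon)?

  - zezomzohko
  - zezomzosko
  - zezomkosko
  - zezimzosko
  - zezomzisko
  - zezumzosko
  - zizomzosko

zezomzosko

Dekulen: *zezomzasga
  zezomzasga (rule 1 does not apply)
  zezomzasga → zezumzasga   [pre-nasal raising]
  zezumzasga → zezumzaska   [unconditioned shift]
  zezumzaska → zezumzosko   [vowel merger]
  zezumzosko → zezomzosko   [vowel merger]
  giving Dekulen zezomzosko.
Among the options, 'zezomzosko' alone shows every Dekulen change applied in order.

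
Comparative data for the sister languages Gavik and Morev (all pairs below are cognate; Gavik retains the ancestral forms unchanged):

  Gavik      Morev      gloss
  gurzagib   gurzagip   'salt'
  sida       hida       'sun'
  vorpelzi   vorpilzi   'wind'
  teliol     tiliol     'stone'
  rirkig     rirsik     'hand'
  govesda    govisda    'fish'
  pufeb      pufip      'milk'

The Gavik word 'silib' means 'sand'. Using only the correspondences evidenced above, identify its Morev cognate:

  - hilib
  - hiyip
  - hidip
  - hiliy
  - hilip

hilip

sida ~ hida — Gavik s corresponds to Morev h word-initially before a front vowel.
gurzagib ~ gurzagip, pufeb ~ pufip — Gavik b corresponds to Morev p word-finally.
Applying these to Gavik 'silib':
  silib → hilib   (s→h word-initially before a front vowel)
  hilib → hilip   (b→p word-finally)
So the Morev cognate is 'hilip'.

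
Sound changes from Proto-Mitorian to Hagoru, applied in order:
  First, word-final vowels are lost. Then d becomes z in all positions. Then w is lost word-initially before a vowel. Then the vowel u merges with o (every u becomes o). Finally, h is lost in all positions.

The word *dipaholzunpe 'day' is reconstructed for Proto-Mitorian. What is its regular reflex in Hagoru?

Hagoru: start from *dipaholzunpe.
  rule 1 (apocope): dipaholzunpe → dipaholzunp
  rule 2 (unconditioned shift): dipaholzunp → zipaholzunp
  rule 3: no change — zipaholzunp
  rule 4 (vowel merger): zipaholzunp → zipaholzonp
  rule 5 (h-loss): zipaholzonp → zipaolzonp
  ⇒ Hagoru zipaolzonp

zipaolzonp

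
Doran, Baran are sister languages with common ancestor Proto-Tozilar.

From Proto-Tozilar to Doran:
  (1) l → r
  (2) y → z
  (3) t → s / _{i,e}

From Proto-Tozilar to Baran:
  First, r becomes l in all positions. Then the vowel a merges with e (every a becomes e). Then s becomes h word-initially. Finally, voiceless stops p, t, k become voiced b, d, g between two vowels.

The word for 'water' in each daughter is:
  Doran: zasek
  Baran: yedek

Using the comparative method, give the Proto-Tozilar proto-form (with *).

*yatek

Position 3: Doran has s, Baran has d. Taking the neighbouring segments as reconstructed: Doran s could go back to *t or *s; Baran d could go back to *t or *d — the one source consistent with every daughter is *t.
Position 1: Doran has z, Baran has y. Baran preserves y here (none of its changes turn any other segment into y), so the proto-segment is *y.
Position 2: Doran has a, Baran has e. Doran preserves a here (none of its changes turn any other segment into a), so the proto-segment is *a.
This points to *yatek. Verify forward in each daughter:
Doran: *yatek
  yatek (rule 1 does not apply)
  yatek → zatek   [unconditioned shift]
  zatek → zasek   [palatalisation]
  giving Doran zasek.
Baran: *yatek > yetek > yedek  (by vowel merger, intervocalic voicing)
Only *yatek yields all of Doran zasek, Baran yedek.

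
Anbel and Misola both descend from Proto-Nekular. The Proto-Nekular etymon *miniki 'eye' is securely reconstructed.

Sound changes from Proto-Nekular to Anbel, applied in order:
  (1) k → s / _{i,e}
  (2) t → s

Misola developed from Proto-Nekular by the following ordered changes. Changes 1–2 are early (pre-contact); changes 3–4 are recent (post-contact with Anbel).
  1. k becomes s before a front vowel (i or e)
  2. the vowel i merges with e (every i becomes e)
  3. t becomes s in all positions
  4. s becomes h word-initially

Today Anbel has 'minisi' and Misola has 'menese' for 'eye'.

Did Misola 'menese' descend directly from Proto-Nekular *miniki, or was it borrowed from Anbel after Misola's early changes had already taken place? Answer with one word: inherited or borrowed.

inherited

If inherited, *miniki would pass through all of Misola's changes:
Misola: *miniki > minisi > menese  (by palatalisation, vowel merger)
If borrowed from Anbel 'minisi' after the early changes, it would undergo only the recent ones:
  rule 3 (unconditioned shift): no change (minisi)
  rule 4 (debuccalisation): no change (minisi)
  ⇒ as a loan: minisi
Misola 'menese' matches the inherited outcome exactly, so it is an inherited cognate, not a loan.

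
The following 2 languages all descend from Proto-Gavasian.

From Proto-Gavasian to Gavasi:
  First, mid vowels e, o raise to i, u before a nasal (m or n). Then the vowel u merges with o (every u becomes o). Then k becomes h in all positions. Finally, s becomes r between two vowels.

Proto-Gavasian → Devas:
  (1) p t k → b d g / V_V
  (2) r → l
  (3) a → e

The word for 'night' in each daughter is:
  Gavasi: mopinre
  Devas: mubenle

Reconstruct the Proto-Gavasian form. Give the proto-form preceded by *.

*mupenre

Position 6: Gavasi has r, Devas has l. Taking the neighbouring segments as reconstructed: Gavasi r can only go back to *r; Devas l could go back to *l or *r — the one source consistent with every daughter is *r.
Position 3: Gavasi has p, Devas has b. Gavasi preserves p here (none of its changes turn any other segment into p), so the proto-segment is *p.
Continuing position by position gives *mupenre; check it forward:
Gavasi: start from *mupenre.
  rule 1 (pre-nasal raising): mupenre → mupinre
  rule 2 (vowel merger): mupinre → mopinre
  rule 3: no change — mopinre
  rule 4: no change — mopinre
  ⇒ Gavasi mopinre
Devas: *mupenre > mubenre > mubenle  (by intervocalic voicing, unconditioned shift)
Only *mupenre yields all of Gavasi mopinre, Devas mubenle.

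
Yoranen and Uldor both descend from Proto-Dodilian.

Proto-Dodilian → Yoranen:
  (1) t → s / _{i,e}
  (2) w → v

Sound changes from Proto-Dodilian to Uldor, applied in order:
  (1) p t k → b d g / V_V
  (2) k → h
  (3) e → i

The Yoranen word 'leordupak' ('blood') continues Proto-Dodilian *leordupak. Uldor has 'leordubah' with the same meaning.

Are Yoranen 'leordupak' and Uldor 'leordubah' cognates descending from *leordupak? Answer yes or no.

no

Derive the expected Uldor reflex of *leordupak:
Uldor: start from *leordupak.
  rule 1 (intervocalic voicing): leordupak → leordubak
  rule 2 (unconditioned shift): leordubak → leordubah
  rule 3 (vowel merger): leordubah → liordubah
  ⇒ Uldor liordubah
The regular Uldor reflex would be 'liordubah', but the attested form is 'leordubah'. The correspondence is irregular, so they are not cognates (the Uldor form has a different source).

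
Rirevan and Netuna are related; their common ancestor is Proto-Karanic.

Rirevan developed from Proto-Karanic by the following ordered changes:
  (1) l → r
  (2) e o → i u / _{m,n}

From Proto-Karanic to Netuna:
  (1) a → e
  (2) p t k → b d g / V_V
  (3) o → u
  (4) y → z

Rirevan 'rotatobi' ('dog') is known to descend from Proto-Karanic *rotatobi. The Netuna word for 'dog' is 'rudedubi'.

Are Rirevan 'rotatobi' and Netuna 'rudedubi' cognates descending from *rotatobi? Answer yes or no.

yes

Derive the expected Netuna reflex of *rotatobi:
Netuna: *rotatobi
  rotatobi → rotetobi   [vowel merger]
  rotetobi → rodedobi   [intervocalic voicing]
  rodedobi → rudedubi   [vowel merger]
  rudedubi (rule 4 does not apply)
  giving Netuna rudedubi.
Netuna 'rudedubi' matches the regular reflex exactly, so the pair is cognate.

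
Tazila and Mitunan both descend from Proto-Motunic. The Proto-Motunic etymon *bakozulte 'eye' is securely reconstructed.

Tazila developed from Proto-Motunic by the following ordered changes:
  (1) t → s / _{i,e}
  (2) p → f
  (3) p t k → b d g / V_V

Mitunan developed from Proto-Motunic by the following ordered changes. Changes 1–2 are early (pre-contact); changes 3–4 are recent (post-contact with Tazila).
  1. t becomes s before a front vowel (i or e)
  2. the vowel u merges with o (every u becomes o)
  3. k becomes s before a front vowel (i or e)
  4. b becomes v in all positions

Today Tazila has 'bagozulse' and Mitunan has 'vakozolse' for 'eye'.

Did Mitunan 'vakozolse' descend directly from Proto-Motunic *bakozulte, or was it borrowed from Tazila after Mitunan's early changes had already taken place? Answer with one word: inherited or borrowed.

If inherited, *bakozulte would pass through all of Mitunan's changes:
Mitunan: *bakozulte
  bakozulte → bakozulse   [palatalisation]
  bakozulse → bakozolse   [vowel merger]
  bakozolse (rule 3 does not apply)
  bakozolse → vakozolse   [unconditioned shift]
  giving Mitunan vakozolse.
If borrowed from Tazila 'bagozulse' after the early changes, it would undergo only the recent ones:
  rule 3 (palatalisation): no change (bagozulse)
  rule 4 (unconditioned shift): bagozulse → vagozulse
  ⇒ as a loan: vagozulse
Mitunan 'vakozolse' matches the inherited outcome exactly, so it is an inherited cognate, not a loan.

inherited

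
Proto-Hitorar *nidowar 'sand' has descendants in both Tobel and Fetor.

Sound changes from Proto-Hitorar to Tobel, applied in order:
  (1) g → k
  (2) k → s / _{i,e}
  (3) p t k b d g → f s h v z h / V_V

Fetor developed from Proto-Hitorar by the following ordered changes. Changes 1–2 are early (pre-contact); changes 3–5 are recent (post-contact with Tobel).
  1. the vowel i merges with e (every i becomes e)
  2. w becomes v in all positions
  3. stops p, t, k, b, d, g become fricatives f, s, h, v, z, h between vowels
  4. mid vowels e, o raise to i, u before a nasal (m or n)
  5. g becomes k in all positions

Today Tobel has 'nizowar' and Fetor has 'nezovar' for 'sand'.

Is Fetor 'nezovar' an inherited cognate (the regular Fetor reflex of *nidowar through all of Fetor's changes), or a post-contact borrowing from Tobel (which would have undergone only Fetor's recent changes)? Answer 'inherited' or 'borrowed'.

inherited

If inherited, *nidowar would pass through all of Fetor's changes:
Fetor: *nidowar
  nidowar → nedowar   [vowel merger]
  nedowar → nedovar   [unconditioned shift]
  nedovar → nezovar   [intervocalic lenition]
  nezovar (rule 4 does not apply)
  nezovar (rule 5 does not apply)
  giving Fetor nezovar.
If borrowed from Tobel 'nizowar' after the early changes, it would undergo only the recent ones:
  rule 3 (intervocalic lenition): no change (nizowar)
  rule 4 (pre-nasal raising): no change (nizowar)
  rule 5 (unconditioned shift): no change (nizowar)
  ⇒ as a loan: nizowar
Fetor 'nezovar' matches the inherited outcome exactly, so it is an inherited cognate, not a loan.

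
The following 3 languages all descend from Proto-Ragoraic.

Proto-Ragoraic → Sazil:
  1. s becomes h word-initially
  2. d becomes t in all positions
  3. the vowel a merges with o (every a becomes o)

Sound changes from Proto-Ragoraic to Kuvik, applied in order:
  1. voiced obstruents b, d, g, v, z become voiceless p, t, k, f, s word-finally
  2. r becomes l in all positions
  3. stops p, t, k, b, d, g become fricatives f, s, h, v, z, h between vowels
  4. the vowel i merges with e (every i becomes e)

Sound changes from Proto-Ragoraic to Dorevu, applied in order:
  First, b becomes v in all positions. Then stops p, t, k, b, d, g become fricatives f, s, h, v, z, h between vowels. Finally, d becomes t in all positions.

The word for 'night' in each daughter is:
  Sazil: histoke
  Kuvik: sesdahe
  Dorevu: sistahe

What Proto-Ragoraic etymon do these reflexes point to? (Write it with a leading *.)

Position 6: Sazil has k, Kuvik has h, Dorevu has h. Sazil preserves k here (none of its changes turn any other segment into k), so the proto-segment is *k.
Position 2: Sazil has i, Kuvik has e, Dorevu has i. Sazil preserves i here (none of its changes turn any other segment into i), so the proto-segment is *i.
Position 4: Sazil has t, Kuvik has d, Dorevu has t. Kuvik preserves d here (none of its changes turn any other segment into d), so the proto-segment is *d.
Continuing position by position gives *sisdake; check it forward:
Sazil: *sisdake > hisdake > histake > histoke  (by debuccalisation, unconditioned shift, vowel merger)
Kuvik: *sisdake
  sisdake (rule 1 does not apply)
  sisdake (rule 2 does not apply)
  sisdake → sisdahe   [intervocalic lenition]
  sisdahe → sesdahe   [vowel merger]
  giving Kuvik sesdahe.
Dorevu: start from *sisdake.
  rule 1: no change — sisdake
  rule 2 (intervocalic lenition): sisdake → sisdahe
  rule 3 (unconditioned shift): sisdahe → sistahe
  ⇒ Dorevu sistahe
Only *sisdake yields all of Sazil histoke, Kuvik sesdahe, Dorevu sistahe.

*sisdake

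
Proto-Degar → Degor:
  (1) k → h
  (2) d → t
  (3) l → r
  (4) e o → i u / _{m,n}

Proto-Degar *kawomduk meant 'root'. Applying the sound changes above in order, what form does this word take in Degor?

hawumtuh

Degor: *kawomduk > hawomduh > hawomtuh > hawumtuh  (by unconditioned shift, unconditioned shift, pre-nasal raising)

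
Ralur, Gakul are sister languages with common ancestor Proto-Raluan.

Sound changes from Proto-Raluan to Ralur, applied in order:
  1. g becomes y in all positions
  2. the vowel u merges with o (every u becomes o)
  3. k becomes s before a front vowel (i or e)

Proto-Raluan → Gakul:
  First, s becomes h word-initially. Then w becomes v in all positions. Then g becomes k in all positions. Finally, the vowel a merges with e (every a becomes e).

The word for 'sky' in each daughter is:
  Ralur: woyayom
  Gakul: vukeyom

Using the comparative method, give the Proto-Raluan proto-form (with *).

Position 1: Ralur has w, Gakul has v. Ralur preserves w here (none of its changes turn any other segment into w), so the proto-segment is *w.
Position 3: Ralur has y, Gakul has k. Taking the neighbouring segments as reconstructed: Ralur y could go back to *g or *y; Gakul k could go back to *k or *g — the one source consistent with every daughter is *g.
Verify the candidate proto-form against each daughter:
Ralur: *wugayom
  wugayom → wuyayom   [unconditioned shift]
  wuyayom → woyayom   [vowel merger]
  woyayom (rule 3 does not apply)
  giving Ralur woyayom.
Gakul: *wugayom > vugayom > vukayom > vukeyom  (by unconditioned shift, unconditioned shift, vowel merger)
*wugayom is the unique common source.

*wugayom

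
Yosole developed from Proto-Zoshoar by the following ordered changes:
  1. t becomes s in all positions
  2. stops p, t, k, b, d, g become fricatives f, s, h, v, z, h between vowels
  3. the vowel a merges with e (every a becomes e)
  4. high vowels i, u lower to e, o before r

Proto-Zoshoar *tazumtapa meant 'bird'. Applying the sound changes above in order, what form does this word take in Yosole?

Yosole: start from *tazumtapa.
  rule 1 (unconditioned shift): tazumtapa → sazumsapa
  rule 2 (intervocalic lenition): sazumsapa → sazumsafa
  rule 3 (vowel merger): sazumsafa → sezumsefe
  rule 4: no change — sezumsefe
  ⇒ Yosole sezumsefe

sezumsefe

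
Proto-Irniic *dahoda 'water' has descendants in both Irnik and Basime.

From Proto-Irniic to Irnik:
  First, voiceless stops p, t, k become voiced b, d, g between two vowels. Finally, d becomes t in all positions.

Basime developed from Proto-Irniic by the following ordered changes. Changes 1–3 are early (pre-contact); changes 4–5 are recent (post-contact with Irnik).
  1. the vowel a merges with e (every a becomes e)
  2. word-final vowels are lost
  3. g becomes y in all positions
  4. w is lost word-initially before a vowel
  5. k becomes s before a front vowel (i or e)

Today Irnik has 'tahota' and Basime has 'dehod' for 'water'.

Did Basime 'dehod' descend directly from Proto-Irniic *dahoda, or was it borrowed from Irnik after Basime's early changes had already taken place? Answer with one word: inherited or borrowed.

inherited

If inherited, *dahoda would pass through all of Basime's changes:
Basime: start from *dahoda.
  rule 1 (vowel merger): dahoda → dehode
  rule 2 (apocope): dehode → dehod
  rule 3: no change — dehod
  rule 4: no change — dehod
  rule 5: no change — dehod
  ⇒ Basime dehod
If borrowed from Irnik 'tahota' after the early changes, it would undergo only the recent ones:
  rule 4 (glide loss): no change (tahota)
  rule 5 (palatalisation): no change (tahota)
  ⇒ as a loan: tahota
Basime 'dehod' matches the inherited outcome exactly, so it is an inherited cognate, not a loan.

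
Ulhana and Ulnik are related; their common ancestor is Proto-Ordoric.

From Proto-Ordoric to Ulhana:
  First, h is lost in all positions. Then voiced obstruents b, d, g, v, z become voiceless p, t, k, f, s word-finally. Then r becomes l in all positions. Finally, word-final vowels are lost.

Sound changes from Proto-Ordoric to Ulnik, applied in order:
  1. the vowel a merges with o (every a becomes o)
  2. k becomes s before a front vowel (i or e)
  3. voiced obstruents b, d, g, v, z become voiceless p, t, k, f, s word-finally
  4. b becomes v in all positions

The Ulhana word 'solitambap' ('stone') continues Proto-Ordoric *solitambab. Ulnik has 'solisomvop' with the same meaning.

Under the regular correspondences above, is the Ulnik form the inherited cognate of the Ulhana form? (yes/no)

Derive the expected Ulnik reflex of *solitambab:
Ulnik: *solitambab
  solitambab → solitombob   [vowel merger]
  solitombob (rule 2 does not apply)
  solitombob → solitombop   [final devoicing]
  solitombop → solitomvop   [unconditioned shift]
  giving Ulnik solitomvop.
The regular Ulnik reflex would be 'solitomvop', but the attested form is 'solisomvop'. The correspondence is irregular, so they are not cognates (the Ulnik form has a different source).

no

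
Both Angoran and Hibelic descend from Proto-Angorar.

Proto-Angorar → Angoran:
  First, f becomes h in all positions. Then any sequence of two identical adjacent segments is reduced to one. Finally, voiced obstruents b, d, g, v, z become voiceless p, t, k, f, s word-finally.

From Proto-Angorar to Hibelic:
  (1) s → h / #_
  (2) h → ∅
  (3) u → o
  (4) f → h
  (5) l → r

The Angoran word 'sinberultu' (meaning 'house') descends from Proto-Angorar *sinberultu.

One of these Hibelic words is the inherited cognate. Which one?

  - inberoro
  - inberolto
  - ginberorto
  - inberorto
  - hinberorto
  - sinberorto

inberorto

Hibelic: *sinberultu
  sinberultu → hinberultu   [debuccalisation]
  hinberultu → inberultu   [h-loss]
  inberultu → inberolto   [vowel merger]
  inberolto (rule 4 does not apply)
  inberolto → inberorto   [unconditioned shift]
  giving Hibelic inberorto.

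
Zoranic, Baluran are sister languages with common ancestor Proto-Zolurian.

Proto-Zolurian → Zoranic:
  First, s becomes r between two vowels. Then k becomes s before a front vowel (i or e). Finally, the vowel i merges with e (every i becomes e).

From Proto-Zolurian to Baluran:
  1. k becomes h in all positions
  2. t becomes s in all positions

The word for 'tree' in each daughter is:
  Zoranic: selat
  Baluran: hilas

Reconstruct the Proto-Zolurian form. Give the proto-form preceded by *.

*kilat

Position 1: Zoranic has s, Baluran has h. Taking the neighbouring segments as reconstructed: Zoranic s could go back to *k or *s; Baluran h could go back to *k or *h — the one source consistent with every daughter is *k.
Position 2: Zoranic has e, Baluran has i. Baluran preserves i here (none of its changes turn any other segment into i), so the proto-segment is *i.
This points to *kilat. Verify forward in each daughter:
Zoranic: *kilat
  kilat (rule 1 does not apply)
  kilat → silat   [palatalisation]
  silat → selat   [vowel merger]
  giving Zoranic selat.
Baluran: *kilat > hilat > hilas  (by unconditioned shift, unconditioned shift)
Only *kilat yields all of Zoranic selat, Baluran hilas.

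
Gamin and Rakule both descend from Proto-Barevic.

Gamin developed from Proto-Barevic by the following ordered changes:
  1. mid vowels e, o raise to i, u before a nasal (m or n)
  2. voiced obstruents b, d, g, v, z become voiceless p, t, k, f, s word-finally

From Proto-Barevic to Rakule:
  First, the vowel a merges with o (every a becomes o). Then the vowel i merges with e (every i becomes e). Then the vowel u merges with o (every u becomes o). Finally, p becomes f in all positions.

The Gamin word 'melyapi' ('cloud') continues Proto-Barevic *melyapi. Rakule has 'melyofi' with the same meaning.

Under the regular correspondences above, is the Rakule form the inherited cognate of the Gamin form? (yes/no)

Derive the expected Rakule reflex of *melyapi:
Rakule: start from *melyapi.
  rule 1 (vowel merger): melyapi → melyopi
  rule 2 (vowel merger): melyopi → melyope
  rule 3: no change — melyope
  rule 4 (unconditioned shift): melyope → melyofe
  ⇒ Rakule melyofe
The regular Rakule reflex would be 'melyofe', but the attested form is 'melyofi'. The correspondence is irregular, so they are not cognates (the Rakule form has a different source).

no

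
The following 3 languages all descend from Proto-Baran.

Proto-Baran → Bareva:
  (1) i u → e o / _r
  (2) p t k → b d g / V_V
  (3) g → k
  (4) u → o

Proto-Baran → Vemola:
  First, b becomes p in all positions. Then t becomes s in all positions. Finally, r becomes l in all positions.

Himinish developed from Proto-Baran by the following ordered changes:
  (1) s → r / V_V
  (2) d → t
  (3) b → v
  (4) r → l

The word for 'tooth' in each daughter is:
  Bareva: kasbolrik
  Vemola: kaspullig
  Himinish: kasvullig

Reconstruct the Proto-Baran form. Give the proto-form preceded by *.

*kasbulrig

Position 4: Bareva has b, Vemola has p, Himinish has v. Taking the neighbouring segments as reconstructed: Bareva b can only go back to *b; Vemola p could go back to *p or *b; Himinish v could go back to *b or *v — the one source consistent with every daughter is *b.
Position 5: Bareva has o, Vemola has u, Himinish has u. Vemola preserves u here (none of its changes turn any other segment into u), so the proto-segment is *u.
Continuing position by position gives *kasbulrig; check it forward:
Bareva: *kasbulrig
  kasbulrig (rule 1 does not apply)
  kasbulrig (rule 2 does not apply)
  kasbulrig → kasbulrik   [unconditioned shift]
  kasbulrik → kasbolrik   [vowel merger]
  giving Bareva kasbolrik.
Vemola: *kasbulrig
  kasbulrig → kaspulrig   [unconditioned shift]
  kaspulrig (rule 2 does not apply)
  kaspulrig → kaspullig   [unconditioned shift]
  giving Vemola kaspullig.
Himinish: *kasbulrig
  kasbulrig (rule 1 does not apply)
  kasbulrig (rule 2 does not apply)
  kasbulrig → kasvulrig   [unconditioned shift]
  kasvulrig → kasvullig   [unconditioned shift]
  giving Himinish kasvullig.
*kasbulrig is the unique common source.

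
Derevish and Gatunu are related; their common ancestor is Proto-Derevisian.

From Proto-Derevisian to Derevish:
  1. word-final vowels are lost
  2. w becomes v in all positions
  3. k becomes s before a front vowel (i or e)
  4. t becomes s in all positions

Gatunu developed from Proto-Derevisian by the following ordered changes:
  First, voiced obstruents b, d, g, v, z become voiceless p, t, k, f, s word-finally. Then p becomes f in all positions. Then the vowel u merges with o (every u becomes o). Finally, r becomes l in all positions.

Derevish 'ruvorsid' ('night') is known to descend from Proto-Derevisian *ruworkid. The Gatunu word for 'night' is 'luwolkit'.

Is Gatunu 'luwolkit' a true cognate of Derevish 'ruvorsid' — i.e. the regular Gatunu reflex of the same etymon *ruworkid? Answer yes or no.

no

Derive the expected Gatunu reflex of *ruworkid:
Gatunu: start from *ruworkid.
  rule 1 (final devoicing): ruworkid → ruworkit
  rule 2: no change — ruworkit
  rule 3 (vowel merger): ruworkit → roworkit
  rule 4 (unconditioned shift): roworkit → lowolkit
  ⇒ Gatunu lowolkit
The regular Gatunu reflex would be 'lowolkit', but the attested form is 'luwolkit'. The correspondence is irregular, so they are not cognates (the Gatunu form has a different source).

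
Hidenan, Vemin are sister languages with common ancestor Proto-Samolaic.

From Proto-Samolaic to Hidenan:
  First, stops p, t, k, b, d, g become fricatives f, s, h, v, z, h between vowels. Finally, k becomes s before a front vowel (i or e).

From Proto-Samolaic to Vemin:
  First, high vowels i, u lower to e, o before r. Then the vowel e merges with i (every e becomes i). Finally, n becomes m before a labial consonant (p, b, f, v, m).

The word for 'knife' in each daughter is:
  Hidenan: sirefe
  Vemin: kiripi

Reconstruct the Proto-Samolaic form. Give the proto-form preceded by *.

Position 4: Hidenan has e, Vemin has i. Hidenan preserves e here (none of its changes turn any other segment into e), so the proto-segment is *e.
Position 1: Hidenan has s, Vemin has k. Vemin preserves k here (none of its changes turn any other segment into k), so the proto-segment is *k.
Continuing position by position gives *kirepe; check it forward:
Hidenan: *kirepe > kirefe > sirefe  (by intervocalic lenition, palatalisation)
Vemin: start from *kirepe.
  rule 1 (pre-rhotic lowering): kirepe → kerepe
  rule 2 (vowel merger): kerepe → kiripi
  rule 3: no change — kiripi
  ⇒ Vemin kiripi
Only *kirepe yields all of Hidenan sirefe, Vemin kiripi.

*kirepe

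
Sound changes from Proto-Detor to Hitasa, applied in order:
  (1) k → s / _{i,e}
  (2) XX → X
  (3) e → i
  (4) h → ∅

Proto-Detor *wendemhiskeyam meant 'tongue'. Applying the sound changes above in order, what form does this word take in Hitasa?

Hitasa: *wendemhiskeyam > wendemhisseyam > wendemhiseyam > windimhisiyam > windimisiyam  (by palatalisation, degemination, vowel merger, h-loss)

windimisiyam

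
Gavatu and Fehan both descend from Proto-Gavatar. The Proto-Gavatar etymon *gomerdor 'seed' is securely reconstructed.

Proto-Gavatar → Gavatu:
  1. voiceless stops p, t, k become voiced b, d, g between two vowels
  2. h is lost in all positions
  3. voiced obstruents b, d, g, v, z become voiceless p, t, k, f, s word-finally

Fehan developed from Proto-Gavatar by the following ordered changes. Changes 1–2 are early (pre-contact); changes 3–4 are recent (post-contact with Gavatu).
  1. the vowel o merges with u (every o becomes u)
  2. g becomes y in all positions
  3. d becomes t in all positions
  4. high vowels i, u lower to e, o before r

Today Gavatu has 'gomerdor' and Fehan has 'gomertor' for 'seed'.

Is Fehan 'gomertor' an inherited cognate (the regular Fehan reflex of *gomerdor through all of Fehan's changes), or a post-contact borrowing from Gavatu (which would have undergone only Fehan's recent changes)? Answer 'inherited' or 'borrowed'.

If inherited, *gomerdor would pass through all of Fehan's changes:
Fehan: *gomerdor > gumerdur > yumerdur > yumertur > yumertor  (by vowel merger, unconditioned shift, unconditioned shift, pre-rhotic lowering)
If borrowed from Gavatu 'gomerdor' after the early changes, it would undergo only the recent ones:
  rule 3 (unconditioned shift): gomerdor → gomertor
  rule 4 (pre-rhotic lowering): no change (gomertor)
  ⇒ as a loan: gomertor
Fehan 'gomertor' matches the loan outcome 'gomertor', not the inherited 'yumertor' — it skipped the early Fehan changes, so it was borrowed from Gavatu.

borrowed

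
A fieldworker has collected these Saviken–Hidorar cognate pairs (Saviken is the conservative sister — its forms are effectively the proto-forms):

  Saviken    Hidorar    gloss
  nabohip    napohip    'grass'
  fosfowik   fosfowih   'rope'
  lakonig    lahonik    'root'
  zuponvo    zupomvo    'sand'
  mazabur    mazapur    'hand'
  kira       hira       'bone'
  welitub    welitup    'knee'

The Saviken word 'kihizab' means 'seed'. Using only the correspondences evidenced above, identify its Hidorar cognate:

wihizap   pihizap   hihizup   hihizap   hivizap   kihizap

hihizap

kira ~ hira — Saviken k corresponds to Hidorar h word-initially before a front vowel.
welitub ~ welitup — Saviken b corresponds to Hidorar p word-finally.
Applying these to Saviken 'kihizab':
  kihizab → hihizab   (k→h word-initially before a front vowel)
  hihizab → hihizap   (b→p word-finally)
So the Hidorar cognate is 'hihizap'.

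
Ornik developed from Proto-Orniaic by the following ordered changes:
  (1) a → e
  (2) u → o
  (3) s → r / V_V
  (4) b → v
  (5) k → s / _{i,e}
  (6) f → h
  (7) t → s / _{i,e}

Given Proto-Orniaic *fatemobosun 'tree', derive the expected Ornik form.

Ornik: *fatemobosun
  fatemobosun → fetemobosun   [vowel merger]
  fetemobosun → fetemoboson   [vowel merger]
  fetemoboson → fetemoboron   [rhotacism]
  fetemoboron → fetemovoron   [unconditioned shift]
  fetemovoron (rule 5 does not apply)
  fetemovoron → hetemovoron   [unconditioned shift]
  hetemovoron → hesemovoron   [palatalisation]
  giving Ornik hesemovoron.

hesemovoron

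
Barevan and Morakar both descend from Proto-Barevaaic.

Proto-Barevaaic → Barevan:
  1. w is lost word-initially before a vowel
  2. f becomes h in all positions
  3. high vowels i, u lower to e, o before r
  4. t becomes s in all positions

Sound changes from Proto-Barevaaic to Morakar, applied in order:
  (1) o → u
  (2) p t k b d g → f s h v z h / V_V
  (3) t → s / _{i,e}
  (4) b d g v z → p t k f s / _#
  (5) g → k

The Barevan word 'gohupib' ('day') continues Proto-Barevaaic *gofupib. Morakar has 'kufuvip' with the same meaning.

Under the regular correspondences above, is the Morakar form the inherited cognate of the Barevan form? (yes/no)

Derive the expected Morakar reflex of *gofupib:
Morakar: *gofupib
  gofupib → gufupib   [vowel merger]
  gufupib → gufufib   [intervocalic lenition]
  gufufib (rule 3 does not apply)
  gufufib → gufufip   [final devoicing]
  gufufip → kufufip   [unconditioned shift]
  giving Morakar kufufip.
The regular Morakar reflex would be 'kufufip', but the attested form is 'kufuvip'. The correspondence is irregular, so they are not cognates (the Morakar form has a different source).

no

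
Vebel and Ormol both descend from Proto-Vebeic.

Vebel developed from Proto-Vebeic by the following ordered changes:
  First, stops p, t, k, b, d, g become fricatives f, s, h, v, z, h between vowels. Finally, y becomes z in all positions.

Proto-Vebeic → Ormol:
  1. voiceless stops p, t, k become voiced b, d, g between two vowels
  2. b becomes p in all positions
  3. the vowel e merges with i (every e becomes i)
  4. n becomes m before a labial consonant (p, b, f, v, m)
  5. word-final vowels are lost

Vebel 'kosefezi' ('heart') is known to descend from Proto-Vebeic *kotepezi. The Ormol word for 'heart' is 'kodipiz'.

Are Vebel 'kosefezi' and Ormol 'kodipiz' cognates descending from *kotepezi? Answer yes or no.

yes

Derive the expected Ormol reflex of *kotepezi:
Ormol: *kotepezi > kodebezi > kodepezi > kodipizi > kodipiz  (by intervocalic voicing, unconditioned shift, vowel merger, apocope)
Ormol 'kodipiz' matches the regular reflex exactly, so the pair is cognate.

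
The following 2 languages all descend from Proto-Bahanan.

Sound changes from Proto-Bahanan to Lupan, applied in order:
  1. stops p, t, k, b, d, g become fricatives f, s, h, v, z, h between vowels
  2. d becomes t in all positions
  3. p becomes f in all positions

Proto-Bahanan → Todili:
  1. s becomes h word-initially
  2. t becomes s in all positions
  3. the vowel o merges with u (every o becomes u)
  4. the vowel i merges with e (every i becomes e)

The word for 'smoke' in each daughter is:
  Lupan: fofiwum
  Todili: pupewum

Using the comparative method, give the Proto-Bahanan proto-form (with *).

*popiwum

Position 3: Lupan has f, Todili has p. Todili preserves p here (none of its changes turn any other segment into p), so the proto-segment is *p.
Position 2: Lupan has o, Todili has u. Lupan preserves o here (none of its changes turn any other segment into o), so the proto-segment is *o.
Position 1: Lupan has f, Todili has p. Todili preserves p here (none of its changes turn any other segment into p), so the proto-segment is *p.
Continuing position by position gives *popiwum; check it forward:
Lupan: start from *popiwum.
  rule 1 (intervocalic lenition): popiwum → pofiwum
  rule 2: no change — pofiwum
  rule 3 (unconditioned shift): pofiwum → fofiwum
  ⇒ Lupan fofiwum
Todili: *popiwum
  popiwum (rule 1 does not apply)
  popiwum (rule 2 does not apply)
  popiwum → pupiwum   [vowel merger]
  pupiwum → pupewum   [vowel merger]
  giving Todili pupewum.
No other proto-form is consistent with every reflex, so the reconstruction is *popiwum.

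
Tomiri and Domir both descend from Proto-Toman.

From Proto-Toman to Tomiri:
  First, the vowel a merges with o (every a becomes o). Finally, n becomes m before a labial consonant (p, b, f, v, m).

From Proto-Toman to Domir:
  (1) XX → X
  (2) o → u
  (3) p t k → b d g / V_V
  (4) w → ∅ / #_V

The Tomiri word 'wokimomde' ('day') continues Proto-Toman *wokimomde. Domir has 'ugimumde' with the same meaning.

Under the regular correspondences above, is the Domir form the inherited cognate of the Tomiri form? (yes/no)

Derive the expected Domir reflex of *wokimomde:
Domir: *wokimomde
  wokimomde (rule 1 does not apply)
  wokimomde → wukimumde   [vowel merger]
  wukimumde → wugimumde   [intervocalic voicing]
  wugimumde → ugimumde   [glide loss]
  giving Domir ugimumde.
Domir 'ugimumde' matches the regular reflex exactly, so the pair is cognate.

yes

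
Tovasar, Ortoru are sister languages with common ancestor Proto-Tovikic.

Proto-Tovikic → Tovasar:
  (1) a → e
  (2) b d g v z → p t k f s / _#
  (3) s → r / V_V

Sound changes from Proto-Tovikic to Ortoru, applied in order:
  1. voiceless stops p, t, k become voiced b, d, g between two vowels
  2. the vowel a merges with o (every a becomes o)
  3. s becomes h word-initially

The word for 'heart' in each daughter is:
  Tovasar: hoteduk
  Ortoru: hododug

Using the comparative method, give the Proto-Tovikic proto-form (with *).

Position 4: Tovasar has e, Ortoru has o. Taking the neighbouring segments as reconstructed: Tovasar e could go back to *a or *e; Ortoru o could go back to *a or *o — the one source consistent with every daughter is *a.
Position 3: Tovasar has t, Ortoru has d. Taking the neighbouring segments as reconstructed: Tovasar t can only go back to *t; Ortoru d could go back to *t or *d — the one source consistent with every daughter is *t.
This points to *hotadug. Verify forward in each daughter:
Tovasar: *hotadug > hotedug > hoteduk  (by vowel merger, final devoicing)
Ortoru: start from *hotadug.
  rule 1 (intervocalic voicing): hotadug → hodadug
  rule 2 (vowel merger): hodadug → hododug
  rule 3: no change — hododug
  ⇒ Ortoru hododug
No other proto-form is consistent with every reflex, so the reconstruction is *hotadug.

*hotadug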